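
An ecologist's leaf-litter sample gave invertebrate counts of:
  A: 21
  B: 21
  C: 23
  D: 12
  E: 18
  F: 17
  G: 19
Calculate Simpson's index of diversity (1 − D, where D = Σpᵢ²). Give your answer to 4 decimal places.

0.8526

Total N = 21+21+23+12+18+17+19 = 131, so the proportions are 0.160305, 0.160305, 0.175573, 0.091603, 0.137405, 0.129771, 0.145038 (working shown to 6 dp, full precision carried).
D = 0.160305² + 0.160305² + 0.175573² + 0.091603² + 0.137405² + 0.129771² + 0.145038² = 0.025698 + 0.025698 + 0.030826 + 0.008391 + 0.018880 + 0.016841 + 0.021036 = 0.147369.
So 1 − D = 0.852631, i.e. 0.8526 to 4 decimal places.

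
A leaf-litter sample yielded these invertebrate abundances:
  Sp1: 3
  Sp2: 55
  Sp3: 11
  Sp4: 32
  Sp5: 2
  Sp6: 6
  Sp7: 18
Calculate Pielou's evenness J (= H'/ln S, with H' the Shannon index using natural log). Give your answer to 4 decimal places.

0.7691

Total N = 3+55+11+32+2+6+18 = 127, so the proportions are 0.023622, 0.433071, 0.086614, 0.251969, 0.015748, 0.047244, 0.141732 (working shown to 6 dp, full precision carried).
H' = −Σ pᵢ ln pᵢ = −((-0.088478) + (-0.362417) + (-0.211884) + (-0.347326) + (-0.065371) + (-0.144209) + (-0.276919)) = 1.496604.
With S = 7 species, ln S = 1.945910, so J = 1.496604/1.945910 = 0.769102, i.e. 0.7691 to 4 decimal places.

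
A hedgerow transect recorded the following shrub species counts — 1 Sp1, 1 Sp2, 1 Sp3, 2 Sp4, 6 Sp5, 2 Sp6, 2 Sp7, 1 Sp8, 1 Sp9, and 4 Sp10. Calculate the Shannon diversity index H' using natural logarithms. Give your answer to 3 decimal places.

Total N = 1+1+1+2+6+2+2+1+1+4 = 21, so the proportions are 0.047619, 0.047619, 0.047619, 0.095238, 0.285714, 0.095238, 0.095238, 0.047619, 0.047619, 0.190476 (working shown to 6 dp, full precision carried).
Each pᵢ ln pᵢ term: 0.047619×(-3.044522)=-0.144977, 0.047619×(-3.044522)=-0.144977, 0.047619×(-3.044522)=-0.144977, 0.095238×(-2.351375)=-0.223941, 0.285714×(-1.252763)=-0.357932, 0.095238×(-2.351375)=-0.223941, 0.095238×(-2.351375)=-0.223941, 0.047619×(-3.044522)=-0.144977, 0.047619×(-3.044522)=-0.144977, 0.190476×(-1.658228)=-0.315853.
Sum = -2.070493, so H' = 2.070.

2.070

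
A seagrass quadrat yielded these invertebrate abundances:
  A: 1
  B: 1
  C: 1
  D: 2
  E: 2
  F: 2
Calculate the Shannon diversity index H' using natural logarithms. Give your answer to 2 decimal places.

1.74

Total N = 1+1+1+2+2+2 = 9, so the proportions are 0.11111, 0.11111, 0.11111, 0.22222, 0.22222, 0.22222 (working shown to 5 dp, full precision carried).
Each pᵢ ln pᵢ term: 0.11111×(-2.19722)=-0.24414, 0.11111×(-2.19722)=-0.24414, 0.11111×(-2.19722)=-0.24414, 0.22222×(-1.50408)=-0.33424, 0.22222×(-1.50408)=-0.33424, 0.22222×(-1.50408)=-0.33424.
Sum = -1.73513, so H' = 1.74.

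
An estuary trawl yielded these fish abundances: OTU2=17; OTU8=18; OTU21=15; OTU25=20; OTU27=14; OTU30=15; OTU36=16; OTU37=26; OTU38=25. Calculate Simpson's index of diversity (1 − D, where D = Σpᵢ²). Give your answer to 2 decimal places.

Total N = 17+18+15+20+14+15+16+26+25 = 166, so the proportions are 0.1024, 0.1084, 0.0904, 0.1205, 0.0843, 0.0904, 0.0964, 0.1566, 0.1506 (working shown to 4 dp, full precision carried).
D = 0.1024² + 0.1084² + 0.0904² + 0.1205² + 0.0843² + 0.0904² + 0.0964² + 0.1566² + 0.1506² = 0.0105 + 0.0118 + 0.0082 + 0.0145 + 0.0071 + 0.0082 + 0.0093 + 0.0245 + 0.0227 = 0.1167.
So 1 − D = 0.8833, i.e. 0.88 to 2 decimal places.

0.88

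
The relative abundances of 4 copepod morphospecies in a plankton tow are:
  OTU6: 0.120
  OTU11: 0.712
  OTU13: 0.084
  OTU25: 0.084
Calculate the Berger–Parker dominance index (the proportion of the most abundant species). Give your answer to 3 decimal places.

0.712

The largest proportion is 0.712, i.e. d = 0.712 to 3 decimal places.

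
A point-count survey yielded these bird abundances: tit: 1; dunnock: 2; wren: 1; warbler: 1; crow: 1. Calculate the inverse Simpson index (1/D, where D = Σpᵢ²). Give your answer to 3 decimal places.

Total N = 1+2+1+1+1 = 6, so the proportions are 0.1666667, 0.3333333, 0.1666667, 0.1666667, 0.1666667 (working shown to 7 dp, full precision carried).
D = 0.1666667² + 0.3333333² + 0.1666667² + 0.1666667² + 0.1666667² = 0.0277778 + 0.1111111 + 0.0277778 + 0.0277778 + 0.0277778 = 0.2222222.
So 1/D = 4.50000, i.e. 4.500 to 3 decimal places.

4.500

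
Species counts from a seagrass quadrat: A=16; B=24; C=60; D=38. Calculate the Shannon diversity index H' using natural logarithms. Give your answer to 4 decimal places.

1.2713

Total N = 16+24+60+38 = 138, so the proportions are 0.115942, 0.173913, 0.434783, 0.275362 (working shown to 6 dp, full precision carried).
Each pᵢ ln pᵢ term: 0.115942×(-2.154665)=-0.249816, 0.173913×(-1.749200)=-0.304209, 0.434783×(-0.832909)=-0.362134, 0.275362×(-1.289668)=-0.355126.
Sum = -1.271285, so H' = 1.2713.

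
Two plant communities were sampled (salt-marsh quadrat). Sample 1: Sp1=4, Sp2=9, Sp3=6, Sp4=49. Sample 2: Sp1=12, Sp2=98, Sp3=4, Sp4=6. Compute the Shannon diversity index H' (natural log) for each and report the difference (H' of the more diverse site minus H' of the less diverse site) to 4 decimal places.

0.2258

Sample 1: N=68, proportions 0.058824, 0.132353, 0.088235, 0.720588, giving H' = 0.884655 (working shown to 6 dp, full precision carried).
Sample 2: N=120, proportions 0.1, 0.816667, 0.033333, 0.05, giving H' = 0.658813.
Difference = |0.884655 − 0.658813| = 0.225842, i.e. 0.2258 to 4 decimal places.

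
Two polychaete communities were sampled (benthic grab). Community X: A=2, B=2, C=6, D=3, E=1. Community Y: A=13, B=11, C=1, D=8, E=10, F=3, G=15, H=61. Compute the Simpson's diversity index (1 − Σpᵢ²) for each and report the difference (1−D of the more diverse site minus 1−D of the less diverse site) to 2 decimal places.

0.02

Community X: N=14, proportions 0.1429, 0.1429, 0.4286, 0.2143, 0.0714, giving 1−D = 0.7245 (working shown to 4 dp, full precision carried).
Community Y: N=122, proportions 0.1066, 0.0902, 0.0082, 0.0656, 0.082, 0.0246, 0.123, 0.5, giving 1−D = 0.7037.
Difference = |0.7245 − 0.7037| = 0.0208, i.e. 0.02 to 2 decimal places.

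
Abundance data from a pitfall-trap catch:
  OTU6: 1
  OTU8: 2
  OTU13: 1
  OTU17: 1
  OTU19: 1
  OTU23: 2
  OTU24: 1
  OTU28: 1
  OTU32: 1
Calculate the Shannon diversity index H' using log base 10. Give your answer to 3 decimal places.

Total N = 1+2+1+1+1+2+1+1+1 = 11, so the proportions are 0.09091, 0.18182, 0.09091, 0.09091, 0.09091, 0.18182, 0.09091, 0.09091, 0.09091 (working shown to 5 dp, full precision carried).
Each pᵢ log₁₀ pᵢ term: 0.09091×(-1.04139)=-0.09467, 0.18182×(-0.74036)=-0.13461, 0.09091×(-1.04139)=-0.09467, 0.09091×(-1.04139)=-0.09467, 0.09091×(-1.04139)=-0.09467, 0.18182×(-0.74036)=-0.13461, 0.09091×(-1.04139)=-0.09467, 0.09091×(-1.04139)=-0.09467, 0.09091×(-1.04139)=-0.09467.
Sum = -0.93193, so H' = 0.932.

0.932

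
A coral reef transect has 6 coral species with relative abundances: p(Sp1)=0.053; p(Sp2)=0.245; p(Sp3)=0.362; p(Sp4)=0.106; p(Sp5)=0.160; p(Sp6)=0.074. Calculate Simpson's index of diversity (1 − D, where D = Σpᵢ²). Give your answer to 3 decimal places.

D = 0.053² + 0.245² + 0.362² + 0.106² + 0.16² + 0.074² = 0.00281 + 0.06002 + 0.13104 + 0.01124 + 0.02560 + 0.00548 = 0.23619 (working shown to 5 dp, full precision carried).
So 1 − D = 0.76381, i.e. 0.764 to 3 decimal places.

0.764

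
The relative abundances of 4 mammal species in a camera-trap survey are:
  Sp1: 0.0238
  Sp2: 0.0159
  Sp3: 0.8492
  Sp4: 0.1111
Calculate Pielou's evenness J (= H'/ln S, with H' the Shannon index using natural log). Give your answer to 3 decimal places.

0.388

H' = −Σ pᵢ ln pᵢ = −((-0.08897) + (-0.06585) + (-0.13881) + (-0.24412)) = 0.53775 (working shown to 5 dp, full precision carried).
With S = 4 species, ln S = 1.38629, so J = 0.53775/1.38629 = 0.38790, i.e. 0.388 to 3 decimal places.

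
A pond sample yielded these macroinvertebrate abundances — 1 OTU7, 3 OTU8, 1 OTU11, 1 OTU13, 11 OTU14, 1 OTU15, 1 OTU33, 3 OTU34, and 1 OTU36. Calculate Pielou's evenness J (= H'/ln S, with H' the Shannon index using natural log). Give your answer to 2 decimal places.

Total N = 1+3+1+1+11+1+1+3+1 = 23, so the proportions are 0.0435, 0.1304, 0.0435, 0.0435, 0.4783, 0.0435, 0.0435, 0.1304, 0.0435 (working shown to 4 dp, full precision carried).
H' = −Σ pᵢ ln pᵢ = −((-0.1363) + (-0.2657) + (-0.1363) + (-0.1363) + (-0.3528) + (-0.1363) + (-0.1363) + (-0.2657) + (-0.1363)) = 1.7021.
With S = 9 species, ln S = 2.1972, so J = 1.7021/2.1972 = 0.7747, i.e. 0.77 to 2 decimal places.

0.77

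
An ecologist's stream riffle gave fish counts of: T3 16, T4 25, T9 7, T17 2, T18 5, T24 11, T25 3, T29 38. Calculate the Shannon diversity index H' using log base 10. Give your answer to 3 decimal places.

0.748

Total N = 16+25+7+2+5+11+3+38 = 107, so the proportions are 0.14953, 0.23364, 0.06542, 0.01869, 0.04673, 0.1028, 0.02804, 0.35514 (working shown to 5 dp, full precision carried).
Each pᵢ log₁₀ pᵢ term: 0.14953×(-0.82526)=-0.12340, 0.23364×(-0.63144)=-0.14753, 0.06542×(-1.18429)=-0.07748, 0.01869×(-1.72835)=-0.03231, 0.04673×(-1.33041)=-0.06217, 0.1028×(-0.98799)=-0.10157, 0.02804×(-1.55226)=-0.04352, 0.35514×(-0.44960)=-0.15967.
Sum = -0.74765, so H' = 0.748.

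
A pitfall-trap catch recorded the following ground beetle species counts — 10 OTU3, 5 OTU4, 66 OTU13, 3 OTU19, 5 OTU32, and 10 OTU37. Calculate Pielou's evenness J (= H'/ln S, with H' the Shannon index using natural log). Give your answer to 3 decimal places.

0.637

Total N = 10+5+66+3+5+10 = 99, so the proportions are 0.10101, 0.05051, 0.66667, 0.0303, 0.05051, 0.10101 (working shown to 5 dp, full precision carried).
H' = −Σ pᵢ ln pᵢ = −((-0.23157) + (-0.15079) + (-0.27031) + (-0.10595) + (-0.15079) + (-0.23157)) = 1.14099.
With S = 6 species, ln S = 1.79176, so J = 1.14099/1.79176 = 0.63680, i.e. 0.637 to 3 decimal places.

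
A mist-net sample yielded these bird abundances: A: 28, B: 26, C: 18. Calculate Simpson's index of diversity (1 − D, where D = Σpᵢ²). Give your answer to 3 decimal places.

0.656

Total N = 28+26+18 = 72, so the proportions are 0.38889, 0.36111, 0.25 (working shown to 5 dp, full precision carried).
D = 0.38889² + 0.36111² + 0.25² = 0.15123 + 0.13040 + 0.06250 = 0.34414.
So 1 − D = 0.65586, i.e. 0.656 to 3 decimal places.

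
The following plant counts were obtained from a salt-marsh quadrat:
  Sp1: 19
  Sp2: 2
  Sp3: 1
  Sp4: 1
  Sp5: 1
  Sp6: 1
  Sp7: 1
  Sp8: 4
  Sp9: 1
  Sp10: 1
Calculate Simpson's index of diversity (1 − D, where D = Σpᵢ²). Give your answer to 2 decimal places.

Total N = 19+2+1+1+1+1+1+4+1+1 = 32, so the proportions are 0.5938, 0.0625, 0.0312, 0.0312, 0.0312, 0.0312, 0.0312, 0.125, 0.0312, 0.0312 (working shown to 4 dp, full precision carried).
D = 0.5938² + 0.0625² + 0.0312² + 0.0312² + 0.0312² + 0.0312² + 0.0312² + 0.125² + 0.0312² + 0.0312² = 0.3525 + 0.0039 + 0.0010 + 0.0010 + 0.0010 + 0.0010 + 0.0010 + 0.0156 + 0.0010 + 0.0010 = 0.3789.
So 1 − D = 0.6211, i.e. 0.62 to 2 decimal places.

0.62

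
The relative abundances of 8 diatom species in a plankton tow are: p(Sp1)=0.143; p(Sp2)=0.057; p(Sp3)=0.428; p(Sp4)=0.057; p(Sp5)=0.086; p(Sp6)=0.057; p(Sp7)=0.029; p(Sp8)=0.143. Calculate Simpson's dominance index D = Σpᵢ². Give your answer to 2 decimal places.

D = 0.143² + 0.057² + 0.428² + 0.057² + 0.086² + 0.057² + 0.029² + 0.143² = 0.0204 + 0.0032 + 0.1832 + 0.0032 + 0.0074 + 0.0032 + 0.0008 + 0.0204 = 0.2421 (working shown to 4 dp, full precision carried).
To 2 decimal places, D = 0.24.

0.24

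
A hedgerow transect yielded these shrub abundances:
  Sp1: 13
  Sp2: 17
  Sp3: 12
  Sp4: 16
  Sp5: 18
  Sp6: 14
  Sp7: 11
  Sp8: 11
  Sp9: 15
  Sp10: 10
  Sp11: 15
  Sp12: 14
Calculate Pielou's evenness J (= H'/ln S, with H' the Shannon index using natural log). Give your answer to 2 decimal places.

0.99

Total N = 13+17+12+16+18+14+11+11+15+10+15+14 = 166, so the proportions are 0.0783, 0.1024, 0.0723, 0.0964, 0.1084, 0.0843, 0.0663, 0.0663, 0.0904, 0.0602, 0.0904, 0.0843 (working shown to 4 dp, full precision carried).
H' = −Σ pᵢ ln pᵢ = −((-0.1995) + (-0.2334) + (-0.1899) + (-0.2255) + (-0.2409) + (-0.2086) + (-0.1798) + (-0.1798) + (-0.2172) + (-0.1692) + (-0.2172) + (-0.2086)) = 2.4696.
With S = 12 species, ln S = 2.4849, so J = 2.4696/2.4849 = 0.9939, i.e. 0.99 to 2 decimal places.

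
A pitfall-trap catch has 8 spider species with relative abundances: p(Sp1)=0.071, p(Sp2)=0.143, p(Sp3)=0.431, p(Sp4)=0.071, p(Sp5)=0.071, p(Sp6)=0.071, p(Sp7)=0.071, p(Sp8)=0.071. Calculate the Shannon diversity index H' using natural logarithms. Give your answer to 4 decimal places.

1.7677

Each pᵢ ln pᵢ term (working shown to 6 dp, full precision carried): 0.071×(-2.645075)=-0.187800, 0.143×(-1.944911)=-0.278122, 0.431×(-0.841647)=-0.362750, 0.071×(-2.645075)=-0.187800, 0.071×(-2.645075)=-0.187800, 0.071×(-2.645075)=-0.187800, 0.071×(-2.645075)=-0.187800, 0.071×(-2.645075)=-0.187800.
Sum = -1.767674, so H' = 1.7677.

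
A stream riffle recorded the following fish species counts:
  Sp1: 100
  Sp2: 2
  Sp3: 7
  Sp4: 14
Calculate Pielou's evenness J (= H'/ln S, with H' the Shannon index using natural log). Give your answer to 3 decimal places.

0.466

Total N = 100+2+7+14 = 123, so the proportions are 0.81301, 0.01626, 0.05691, 0.11382 (working shown to 5 dp, full precision carried).
H' = −Σ pᵢ ln pᵢ = −((-0.16830) + (-0.06698) + (-0.16312) + (-0.24735)) = 0.64575.
With S = 4 species, ln S = 1.38629, so J = 0.64575/1.38629 = 0.46581, i.e. 0.466 to 3 decimal places.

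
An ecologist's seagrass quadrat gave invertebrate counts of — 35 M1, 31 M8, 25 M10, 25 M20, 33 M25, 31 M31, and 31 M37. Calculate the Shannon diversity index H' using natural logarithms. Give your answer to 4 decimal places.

Total N = 35+31+25+25+33+31+31 = 211, so the proportions are 0.165877, 0.146919, 0.118483, 0.118483, 0.156398, 0.146919, 0.146919 (working shown to 6 dp, full precision carried).
Each pᵢ ln pᵢ term: 0.165877×(-1.796510)=-0.297999, 0.146919×(-1.917871)=-0.281773, 0.118483×(-2.132982)=-0.252723, 0.118483×(-2.132982)=-0.252723, 0.156398×(-1.855351)=-0.290173, 0.146919×(-1.917871)=-0.281773, 0.146919×(-1.917871)=-0.281773.
Sum = -1.938936, so H' = 1.9389.

1.9389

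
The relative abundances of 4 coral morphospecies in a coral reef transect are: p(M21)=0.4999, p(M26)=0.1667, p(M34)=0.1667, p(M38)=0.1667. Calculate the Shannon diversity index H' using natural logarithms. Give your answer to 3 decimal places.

Each pᵢ ln pᵢ term (working shown to 5 dp, full precision carried): 0.4999×(-0.69335)=-0.34660, 0.1667×(-1.79156)=-0.29865, 0.1667×(-1.79156)=-0.29865, 0.1667×(-1.79156)=-0.29865.
Sum = -1.24256, so H' = 1.243.

1.243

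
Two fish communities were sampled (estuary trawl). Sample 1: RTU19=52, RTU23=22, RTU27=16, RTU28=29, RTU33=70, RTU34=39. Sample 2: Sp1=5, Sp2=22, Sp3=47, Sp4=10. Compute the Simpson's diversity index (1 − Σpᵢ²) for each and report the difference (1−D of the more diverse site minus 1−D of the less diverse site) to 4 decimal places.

0.1934

Sample 1: N=228, proportions 0.22807, 0.096491, 0.070175, 0.127193, 0.307018, 0.171053, giving 1−D = 0.794052 (working shown to 6 dp, full precision carried).
Sample 2: N=84, proportions 0.059524, 0.261905, 0.559524, 0.119048, giving 1−D = 0.600624.
Difference = |0.794052 − 0.600624| = 0.193428, i.e. 0.1934 to 4 decimal places.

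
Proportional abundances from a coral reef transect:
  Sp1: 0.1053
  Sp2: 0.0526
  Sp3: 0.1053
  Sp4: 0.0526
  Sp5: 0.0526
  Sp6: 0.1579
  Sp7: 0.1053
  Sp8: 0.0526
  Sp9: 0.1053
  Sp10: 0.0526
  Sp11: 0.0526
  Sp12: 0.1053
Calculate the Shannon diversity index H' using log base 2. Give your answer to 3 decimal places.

3.471

Each pᵢ log₂ pᵢ term (working shown to 5 dp, full precision carried): 0.1053×(-3.24742)=-0.34195, 0.0526×(-4.24879)=-0.22349, 0.1053×(-3.24742)=-0.34195, 0.0526×(-4.24879)=-0.22349, 0.0526×(-4.24879)=-0.22349, 0.1579×(-2.66292)=-0.42047, 0.1053×(-3.24742)=-0.34195, 0.0526×(-4.24879)=-0.22349, 0.1053×(-3.24742)=-0.34195, 0.0526×(-4.24879)=-0.22349, 0.0526×(-4.24879)=-0.22349, 0.1053×(-3.24742)=-0.34195.
Sum = -3.47116, so H' = 3.471.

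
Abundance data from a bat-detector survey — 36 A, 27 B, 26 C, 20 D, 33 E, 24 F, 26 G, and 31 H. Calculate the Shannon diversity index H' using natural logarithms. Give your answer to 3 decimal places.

2.064

Total N = 36+27+26+20+33+24+26+31 = 223, so the proportions are 0.16143, 0.12108, 0.11659, 0.08969, 0.14798, 0.10762, 0.11659, 0.13901 (working shown to 5 dp, full precision carried).
Each pᵢ ln pᵢ term: 0.16143×(-1.82365)=-0.29440, 0.12108×(-2.11133)=-0.25563, 0.11659×(-2.14908)=-0.25056, 0.08969×(-2.41144)=-0.21627, 0.14798×(-1.91066)=-0.28274, 0.10762×(-2.22912)=-0.23991, 0.11659×(-2.14908)=-0.25056, 0.13901×(-1.97318)=-0.27430.
Sum = -2.06438, so H' = 2.064.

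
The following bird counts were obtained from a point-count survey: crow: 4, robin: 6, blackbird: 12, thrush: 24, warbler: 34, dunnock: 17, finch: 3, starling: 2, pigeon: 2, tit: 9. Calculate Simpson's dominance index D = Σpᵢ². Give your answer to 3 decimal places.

0.181

Total N = 4+6+12+24+34+17+3+2+2+9 = 113, so the proportions are 0.0354, 0.0531, 0.10619, 0.21239, 0.30088, 0.15044, 0.02655, 0.0177, 0.0177, 0.07965 (working shown to 5 dp, full precision carried).
D = 0.0354² + 0.0531² + 0.10619² + 0.21239² + 0.30088² + 0.15044² + 0.02655² + 0.0177² + 0.0177² + 0.07965² = 0.00125 + 0.00282 + 0.01128 + 0.04511 + 0.09053 + 0.02263 + 0.00070 + 0.00031 + 0.00031 + 0.00634 = 0.18130.
To 3 decimal places, D = 0.181.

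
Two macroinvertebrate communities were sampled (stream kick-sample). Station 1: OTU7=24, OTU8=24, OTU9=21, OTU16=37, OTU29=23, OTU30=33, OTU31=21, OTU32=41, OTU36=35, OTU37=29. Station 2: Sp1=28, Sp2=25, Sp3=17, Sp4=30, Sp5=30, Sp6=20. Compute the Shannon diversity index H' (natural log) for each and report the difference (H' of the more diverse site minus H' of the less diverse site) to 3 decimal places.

Station 1: N=288, proportions 0.083333, 0.083333, 0.072917, 0.128472, 0.079861, 0.114583, 0.072917, 0.142361, 0.121528, 0.100694, giving H' = 2.274534 (working shown to 6 dp, full precision carried).
Station 2: N=150, proportions 0.186667, 0.166667, 0.113333, 0.2, 0.2, 0.133333, giving H' = 1.771137.
Difference = |2.274534 − 1.771137| = 0.503397, i.e. 0.503 to 3 decimal places.

0.503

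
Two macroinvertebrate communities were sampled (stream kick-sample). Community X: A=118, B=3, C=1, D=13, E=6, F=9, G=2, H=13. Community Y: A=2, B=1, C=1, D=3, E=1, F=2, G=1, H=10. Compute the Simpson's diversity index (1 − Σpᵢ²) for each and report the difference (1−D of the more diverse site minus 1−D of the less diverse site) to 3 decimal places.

0.254

Community X: N=165, proportions 0.71515, 0.01818, 0.00606, 0.07879, 0.03636, 0.05455, 0.01212, 0.07879, giving 1−D = 0.47133 (working shown to 5 dp, full precision carried).
Community Y: N=21, proportions 0.09524, 0.04762, 0.04762, 0.14286, 0.04762, 0.09524, 0.04762, 0.47619, giving 1−D = 0.72562.
Difference = |0.47133 − 0.72562| = 0.25429, i.e. 0.254 to 3 decimal places.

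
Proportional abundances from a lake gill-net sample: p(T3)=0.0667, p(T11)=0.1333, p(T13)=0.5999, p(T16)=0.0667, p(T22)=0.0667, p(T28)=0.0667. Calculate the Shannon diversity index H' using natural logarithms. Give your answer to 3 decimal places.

1.298

Each pᵢ ln pᵢ term (working shown to 5 dp, full precision carried): 0.0667×(-2.70755)=-0.18059, 0.1333×(-2.01515)=-0.26862, 0.5999×(-0.51099)=-0.30654, 0.0667×(-2.70755)=-0.18059, 0.0667×(-2.70755)=-0.18059, 0.0667×(-2.70755)=-0.18059.
Sum = -1.29754, so H' = 1.298.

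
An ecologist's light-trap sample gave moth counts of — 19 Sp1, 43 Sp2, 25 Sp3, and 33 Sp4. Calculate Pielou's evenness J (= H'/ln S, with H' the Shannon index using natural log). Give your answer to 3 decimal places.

0.968

Total N = 19+43+25+33 = 120, so the proportions are 0.15833, 0.35833, 0.20833, 0.275 (working shown to 5 dp, full precision carried).
H' = −Σ pᵢ ln pᵢ = −((-0.29182) + (-0.36775) + (-0.32679) + (-0.35502)) = 1.34139.
With S = 4 species, ln S = 1.38629, so J = 1.34139/1.38629 = 0.96761, i.e. 0.968 to 3 decimal places.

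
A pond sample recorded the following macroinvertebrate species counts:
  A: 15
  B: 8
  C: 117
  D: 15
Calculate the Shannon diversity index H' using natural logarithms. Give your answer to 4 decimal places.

0.8173

Total N = 15+8+117+15 = 155, so the proportions are 0.096774, 0.051613, 0.754839, 0.096774 (working shown to 6 dp, full precision carried).
Each pᵢ ln pᵢ term: 0.096774×(-2.335375)=-0.226004, 0.051613×(-2.963984)=-0.152980, 0.754839×(-0.281251)=-0.212299, 0.096774×(-2.335375)=-0.226004.
Sum = -0.817287, so H' = 0.8173.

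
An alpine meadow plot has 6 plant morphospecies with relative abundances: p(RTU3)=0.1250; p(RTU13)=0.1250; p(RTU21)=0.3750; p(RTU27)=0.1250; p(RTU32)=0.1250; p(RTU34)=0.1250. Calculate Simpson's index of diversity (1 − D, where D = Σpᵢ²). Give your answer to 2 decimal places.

D = 0.125² + 0.125² + 0.375² + 0.125² + 0.125² + 0.125² = 0.0156 + 0.0156 + 0.1406 + 0.0156 + 0.0156 + 0.0156 = 0.2188 (working shown to 4 dp, full precision carried).
So 1 − D = 0.7812, i.e. 0.78 to 2 decimal places.

0.78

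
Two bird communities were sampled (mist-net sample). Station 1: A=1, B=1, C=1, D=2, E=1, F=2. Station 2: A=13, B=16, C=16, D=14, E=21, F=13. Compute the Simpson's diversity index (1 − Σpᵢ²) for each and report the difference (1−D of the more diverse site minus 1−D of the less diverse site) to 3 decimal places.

0.016

Station 1: N=8, proportions 0.125, 0.125, 0.125, 0.25, 0.125, 0.25, giving 1−D = 0.81250 (working shown to 5 dp, full precision carried).
Station 2: N=93, proportions 0.13978, 0.17204, 0.17204, 0.15054, 0.22581, 0.13978, giving 1−D = 0.82807.
Difference = |0.81250 − 0.82807| = 0.01557, i.e. 0.016 to 3 decimal places.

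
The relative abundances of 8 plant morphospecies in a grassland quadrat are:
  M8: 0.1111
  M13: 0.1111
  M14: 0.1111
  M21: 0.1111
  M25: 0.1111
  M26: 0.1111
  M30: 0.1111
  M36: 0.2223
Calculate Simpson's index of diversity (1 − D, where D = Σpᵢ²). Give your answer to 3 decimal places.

D = 0.1111² + 0.1111² + 0.1111² + 0.1111² + 0.1111² + 0.1111² + 0.1111² + 0.2223² = 0.01234 + 0.01234 + 0.01234 + 0.01234 + 0.01234 + 0.01234 + 0.01234 + 0.04942 = 0.13582 (working shown to 5 dp, full precision carried).
So 1 − D = 0.86418, i.e. 0.864 to 3 decimal places.

0.864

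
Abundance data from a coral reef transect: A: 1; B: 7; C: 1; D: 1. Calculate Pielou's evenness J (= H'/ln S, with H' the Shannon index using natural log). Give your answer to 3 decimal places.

0.678

Total N = 1+7+1+1 = 10, so the proportions are 0.1, 0.7, 0.1, 0.1 (working shown to 5 dp, full precision carried).
H' = −Σ pᵢ ln pᵢ = −((-0.23026) + (-0.24967) + (-0.23026) + (-0.23026)) = 0.94045.
With S = 4 species, ln S = 1.38629, so J = 0.94045/1.38629 = 0.67839, i.e. 0.678 to 3 decimal places.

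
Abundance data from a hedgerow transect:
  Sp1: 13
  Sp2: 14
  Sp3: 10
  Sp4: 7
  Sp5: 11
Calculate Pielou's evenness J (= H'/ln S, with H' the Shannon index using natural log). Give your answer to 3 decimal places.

0.984

Total N = 13+14+10+7+11 = 55, so the proportions are 0.23636, 0.25455, 0.18182, 0.12727, 0.2 (working shown to 5 dp, full precision carried).
H' = −Σ pᵢ ln pᵢ = −((-0.34093) + (-0.34829) + (-0.30995) + (-0.26236) + (-0.32189)) = 1.58342.
With S = 5 species, ln S = 1.60944, so J = 1.58342/1.60944 = 0.98383, i.e. 0.984 to 3 decimal places.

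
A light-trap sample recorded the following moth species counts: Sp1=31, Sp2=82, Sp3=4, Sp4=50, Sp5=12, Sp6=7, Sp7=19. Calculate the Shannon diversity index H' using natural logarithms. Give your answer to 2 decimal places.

Total N = 31+82+4+50+12+7+19 = 205, so the proportions are 0.1512, 0.4, 0.0195, 0.2439, 0.0585, 0.0341, 0.0927 (working shown to 4 dp, full precision carried).
Each pᵢ ln pᵢ term: 0.1512×(-1.8890)=-0.2857, 0.4×(-0.9163)=-0.3665, 0.0195×(-3.9367)=-0.0768, 0.2439×(-1.4110)=-0.3441, 0.0585×(-2.8381)=-0.1661, 0.0341×(-3.3771)=-0.1153, 0.0927×(-2.3786)=-0.2205.
Sum = -1.5750, so H' = 1.58.

1.58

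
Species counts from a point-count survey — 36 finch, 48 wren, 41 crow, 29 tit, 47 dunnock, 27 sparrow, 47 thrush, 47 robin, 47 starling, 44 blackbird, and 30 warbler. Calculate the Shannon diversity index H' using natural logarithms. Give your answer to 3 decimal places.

2.378

Total N = 36+48+41+29+47+27+47+47+47+44+30 = 443, so the proportions are 0.08126, 0.10835, 0.09255, 0.06546, 0.10609, 0.06095, 0.10609, 0.10609, 0.10609, 0.09932, 0.06772 (working shown to 5 dp, full precision carried).
Each pᵢ ln pᵢ term: 0.08126×(-2.51005)=-0.20398, 0.10835×(-2.22237)=-0.24080, 0.09255×(-2.38000)=-0.22027, 0.06546×(-2.72627)=-0.17847, 0.10609×(-2.24342)=-0.23802, 0.06095×(-2.79773)=-0.17052, 0.10609×(-2.24342)=-0.23802, 0.10609×(-2.24342)=-0.23802, 0.10609×(-2.24342)=-0.23802, 0.09932×(-2.30938)=-0.22937, 0.06772×(-2.69237)=-0.18233.
Sum = -2.37780, so H' = 2.378.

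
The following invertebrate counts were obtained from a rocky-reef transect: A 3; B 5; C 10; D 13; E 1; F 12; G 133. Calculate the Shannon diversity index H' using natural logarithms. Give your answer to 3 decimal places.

Total N = 3+5+10+13+1+12+133 = 177, so the proportions are 0.01695, 0.02825, 0.0565, 0.07345, 0.00565, 0.0678, 0.75141 (working shown to 5 dp, full precision carried).
Each pᵢ ln pᵢ term: 0.01695×(-4.07754)=-0.06911, 0.02825×(-3.56671)=-0.10075, 0.0565×(-2.87356)=-0.16235, 0.07345×(-2.61120)=-0.19178, 0.00565×(-5.17615)=-0.02924, 0.0678×(-2.69124)=-0.18246, 0.75141×(-0.28580)=-0.21475.
Sum = -0.95045, so H' = 0.950.

0.950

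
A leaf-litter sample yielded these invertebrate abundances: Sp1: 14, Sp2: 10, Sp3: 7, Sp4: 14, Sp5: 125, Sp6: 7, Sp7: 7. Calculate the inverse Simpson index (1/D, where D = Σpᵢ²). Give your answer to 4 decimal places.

2.0817

Total N = 14+10+7+14+125+7+7 = 184, so the proportions are 0.076087, 0.0543478, 0.0380435, 0.076087, 0.6793478, 0.0380435, 0.0380435 (working shown to 7 dp, full precision carried).
D = 0.076087² + 0.0543478² + 0.0380435² + 0.076087² + 0.6793478² + 0.0380435² + 0.0380435² = 0.0057892 + 0.0029537 + 0.0014473 + 0.0057892 + 0.4615135 + 0.0014473 + 0.0014473 = 0.4803875.
So 1/D = 2.081653, i.e. 2.0817 to 4 decimal places.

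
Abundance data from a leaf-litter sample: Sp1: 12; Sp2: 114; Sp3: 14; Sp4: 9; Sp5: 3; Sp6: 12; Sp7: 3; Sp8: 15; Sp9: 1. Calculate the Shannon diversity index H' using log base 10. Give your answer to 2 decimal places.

0.59

Total N = 12+114+14+9+3+12+3+15+1 = 183, so the proportions are 0.0656, 0.623, 0.0765, 0.0492, 0.0164, 0.0656, 0.0164, 0.082, 0.0055 (working shown to 4 dp, full precision carried).
Each pᵢ log₁₀ pᵢ term: 0.0656×(-1.1833)=-0.0776, 0.623×(-0.2055)=-0.1280, 0.0765×(-1.1163)=-0.0854, 0.0492×(-1.3082)=-0.0643, 0.0164×(-1.7853)=-0.0293, 0.0656×(-1.1833)=-0.0776, 0.0164×(-1.7853)=-0.0293, 0.082×(-1.0864)=-0.0890, 0.0055×(-2.2625)=-0.0124.
Sum = -0.5929, so H' = 0.59.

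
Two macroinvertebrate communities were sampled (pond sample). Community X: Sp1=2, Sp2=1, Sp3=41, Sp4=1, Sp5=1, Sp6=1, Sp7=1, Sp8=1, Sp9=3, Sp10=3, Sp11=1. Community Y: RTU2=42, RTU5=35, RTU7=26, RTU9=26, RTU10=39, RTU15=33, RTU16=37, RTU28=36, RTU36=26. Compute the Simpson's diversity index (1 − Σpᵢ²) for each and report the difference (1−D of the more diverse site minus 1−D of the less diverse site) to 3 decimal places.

0.431

Community X: N=56, proportions 0.035714, 0.017857, 0.732143, 0.017857, 0.017857, 0.017857, 0.017857, 0.017857, 0.053571, 0.053571, 0.017857, giving 1−D = 0.454719 (working shown to 6 dp, full precision carried).
Community Y: N=300, proportions 0.14, 0.116667, 0.086667, 0.086667, 0.13, 0.11, 0.123333, 0.12, 0.086667, giving 1−D = 0.885644.
Difference = |0.454719 − 0.885644| = 0.430925, i.e. 0.431 to 3 decimal places.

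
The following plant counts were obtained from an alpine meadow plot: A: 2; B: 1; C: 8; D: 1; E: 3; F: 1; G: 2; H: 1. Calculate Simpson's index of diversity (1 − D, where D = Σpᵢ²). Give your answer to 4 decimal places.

Total N = 2+1+8+1+3+1+2+1 = 19, so the proportions are 0.105263, 0.052632, 0.421053, 0.052632, 0.157895, 0.052632, 0.105263, 0.052632 (working shown to 6 dp, full precision carried).
D = 0.105263² + 0.052632² + 0.421053² + 0.052632² + 0.157895² + 0.052632² + 0.105263² + 0.052632² = 0.011080 + 0.002770 + 0.177285 + 0.002770 + 0.024931 + 0.002770 + 0.011080 + 0.002770 = 0.235457.
So 1 − D = 0.764543, i.e. 0.7645 to 4 decimal places.

0.7645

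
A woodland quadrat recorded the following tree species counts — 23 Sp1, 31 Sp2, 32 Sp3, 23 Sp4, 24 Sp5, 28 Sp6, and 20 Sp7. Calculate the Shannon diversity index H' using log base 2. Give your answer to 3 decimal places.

2.789

Total N = 23+31+32+23+24+28+20 = 181, so the proportions are 0.12707, 0.17127, 0.1768, 0.12707, 0.1326, 0.1547, 0.1105 (working shown to 5 dp, full precision carried).
Each pᵢ log₂ pᵢ term: 0.12707×(-2.97628)=-0.37820, 0.17127×(-2.54565)=-0.43600, 0.1768×(-2.49985)=-0.44196, 0.12707×(-2.97628)=-0.37820, 0.1326×(-2.91488)=-0.38650, 0.1547×(-2.69249)=-0.41652, 0.1105×(-3.17792)=-0.35115.
Sum = -2.78853, so H' = 2.789.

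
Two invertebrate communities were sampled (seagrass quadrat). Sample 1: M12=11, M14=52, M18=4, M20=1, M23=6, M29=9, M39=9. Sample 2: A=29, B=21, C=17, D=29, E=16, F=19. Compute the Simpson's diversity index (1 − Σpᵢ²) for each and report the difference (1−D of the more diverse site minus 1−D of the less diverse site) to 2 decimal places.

Sample 1: N=92, proportions 0.1196, 0.5652, 0.0435, 0.0109, 0.0652, 0.0978, 0.0978, giving 1−D = 0.6408 (working shown to 4 dp, full precision carried).
Sample 2: N=131, proportions 0.2214, 0.1603, 0.1298, 0.2214, 0.1221, 0.145, giving 1−D = 0.8235.
Difference = |0.6408 − 0.8235| = 0.1827, i.e. 0.18 to 2 decimal places.

0.18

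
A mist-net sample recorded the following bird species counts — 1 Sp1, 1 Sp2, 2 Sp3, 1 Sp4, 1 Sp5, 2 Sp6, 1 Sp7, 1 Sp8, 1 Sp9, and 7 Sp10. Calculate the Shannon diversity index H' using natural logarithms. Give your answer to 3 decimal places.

Total N = 1+1+2+1+1+2+1+1+1+7 = 18, so the proportions are 0.05556, 0.05556, 0.11111, 0.05556, 0.05556, 0.11111, 0.05556, 0.05556, 0.05556, 0.38889 (working shown to 5 dp, full precision carried).
Each pᵢ ln pᵢ term: 0.05556×(-2.89037)=-0.16058, 0.05556×(-2.89037)=-0.16058, 0.11111×(-2.19722)=-0.24414, 0.05556×(-2.89037)=-0.16058, 0.05556×(-2.89037)=-0.16058, 0.11111×(-2.19722)=-0.24414, 0.05556×(-2.89037)=-0.16058, 0.05556×(-2.89037)=-0.16058, 0.05556×(-2.89037)=-0.16058, 0.38889×(-0.94446)=-0.36729.
Sum = -1.97960, so H' = 1.980.

1.980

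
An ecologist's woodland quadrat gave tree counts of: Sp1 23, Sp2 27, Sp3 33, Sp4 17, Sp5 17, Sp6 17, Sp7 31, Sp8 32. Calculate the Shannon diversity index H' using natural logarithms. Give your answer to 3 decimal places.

Total N = 23+27+33+17+17+17+31+32 = 197, so the proportions are 0.11675, 0.13706, 0.16751, 0.08629, 0.08629, 0.08629, 0.15736, 0.16244 (working shown to 5 dp, full precision carried).
Each pᵢ ln pᵢ term: 0.11675×(-2.14771)=-0.25075, 0.13706×(-1.98737)=-0.27238, 0.16751×(-1.78670)=-0.29929, 0.08629×(-2.44999)=-0.21142, 0.08629×(-2.44999)=-0.21142, 0.08629×(-2.44999)=-0.21142, 0.15736×(-1.84922)=-0.29099, 0.16244×(-1.81747)=-0.29522.
Sum = -2.04290, so H' = 2.043.

2.043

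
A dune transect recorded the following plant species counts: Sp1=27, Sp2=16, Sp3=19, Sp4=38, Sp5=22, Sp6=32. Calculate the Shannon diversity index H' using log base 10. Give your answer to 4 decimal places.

Total N = 27+16+19+38+22+32 = 154, so the proportions are 0.175325, 0.103896, 0.123377, 0.246753, 0.142857, 0.207792 (working shown to 6 dp, full precision carried).
Each pᵢ log₁₀ pᵢ term: 0.175325×(-0.756157)=-0.132573, 0.103896×(-0.983401)=-0.102172, 0.123377×(-0.908767)=-0.112121, 0.246753×(-0.607737)=-0.149961, 0.142857×(-0.845098)=-0.120728, 0.207792×(-0.682371)=-0.141791.
Sum = -0.759346, so H' = 0.7593.

0.7593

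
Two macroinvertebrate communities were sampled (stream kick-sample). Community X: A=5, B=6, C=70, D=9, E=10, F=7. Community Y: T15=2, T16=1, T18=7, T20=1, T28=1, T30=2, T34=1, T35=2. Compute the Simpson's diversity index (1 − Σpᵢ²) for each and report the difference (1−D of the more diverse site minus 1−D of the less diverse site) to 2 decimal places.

0.23

Community X: N=107, proportions 0.0467, 0.0561, 0.6542, 0.0841, 0.0935, 0.0654, giving 1−D = 0.5466 (working shown to 4 dp, full precision carried).
Community Y: N=17, proportions 0.1176, 0.0588, 0.4118, 0.0588, 0.0588, 0.1176, 0.0588, 0.1176, giving 1−D = 0.7751.
Difference = |0.5466 − 0.7751| = 0.2285, i.e. 0.23 to 2 decimal places.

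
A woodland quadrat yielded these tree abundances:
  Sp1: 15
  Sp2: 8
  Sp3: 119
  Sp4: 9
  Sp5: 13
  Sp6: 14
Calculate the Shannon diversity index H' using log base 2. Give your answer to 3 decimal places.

1.672

Total N = 15+8+119+9+13+14 = 178, so the proportions are 0.08427, 0.04494, 0.66854, 0.05056, 0.07303, 0.07865 (working shown to 5 dp, full precision carried).
Each pᵢ log₂ pᵢ term: 0.08427×(-3.56884)=-0.30075, 0.04494×(-4.47573)=-0.20116, 0.66854×(-0.58092)=-0.38836, 0.05056×(-4.30581)=-0.21771, 0.07303×(-3.77529)=-0.27572, 0.07865×(-3.66838)=-0.28852.
Sum = -1.67222, so H' = 1.672.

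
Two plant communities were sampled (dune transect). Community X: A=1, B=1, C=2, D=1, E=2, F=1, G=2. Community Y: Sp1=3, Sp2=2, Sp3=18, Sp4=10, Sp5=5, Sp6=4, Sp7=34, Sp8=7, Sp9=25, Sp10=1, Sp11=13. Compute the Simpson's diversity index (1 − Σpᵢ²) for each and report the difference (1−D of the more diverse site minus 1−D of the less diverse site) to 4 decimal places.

0.0065

Community X: N=10, proportions 0.1, 0.1, 0.2, 0.1, 0.2, 0.1, 0.2, giving 1−D = 0.840000 (working shown to 6 dp, full precision carried).
Community Y: N=122, proportions 0.02459, 0.016393, 0.147541, 0.081967, 0.040984, 0.032787, 0.278689, 0.057377, 0.204918, 0.008197, 0.106557, giving 1−D = 0.833512.
Difference = |0.840000 − 0.833512| = 0.006488, i.e. 0.0065 to 4 decimal places.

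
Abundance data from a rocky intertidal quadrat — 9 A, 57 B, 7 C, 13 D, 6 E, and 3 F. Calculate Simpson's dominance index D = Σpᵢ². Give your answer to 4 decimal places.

0.3981

Total N = 9+57+7+13+6+3 = 95, so the proportions are 0.094737, 0.6, 0.073684, 0.136842, 0.063158, 0.031579 (working shown to 6 dp, full precision carried).
D = 0.094737² + 0.6² + 0.073684² + 0.136842² + 0.063158² + 0.031579² = 0.008975 + 0.360000 + 0.005429 + 0.018726 + 0.003989 + 0.000997 = 0.398116.
To 4 decimal places, D = 0.3981.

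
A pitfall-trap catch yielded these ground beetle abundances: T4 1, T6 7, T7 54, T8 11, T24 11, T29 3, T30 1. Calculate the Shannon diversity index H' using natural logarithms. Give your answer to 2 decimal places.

1.24

Total N = 1+7+54+11+11+3+1 = 88, so the proportions are 0.0114, 0.0795, 0.6136, 0.125, 0.125, 0.0341, 0.0114 (working shown to 4 dp, full precision carried).
Each pᵢ ln pᵢ term: 0.0114×(-4.4773)=-0.0509, 0.0795×(-2.5314)=-0.2014, 0.6136×(-0.4884)=-0.2997, 0.125×(-2.0794)=-0.2599, 0.125×(-2.0794)=-0.2599, 0.0341×(-3.3787)=-0.1152, 0.0114×(-4.4773)=-0.0509.
Sum = -1.2378, so H' = 1.24.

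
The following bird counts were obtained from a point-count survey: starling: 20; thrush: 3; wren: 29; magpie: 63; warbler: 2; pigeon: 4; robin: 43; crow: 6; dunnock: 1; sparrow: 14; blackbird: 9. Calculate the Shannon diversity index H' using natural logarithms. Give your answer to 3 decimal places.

Total N = 20+3+29+63+2+4+43+6+1+14+9 = 194, so the proportions are 0.10309, 0.01546, 0.14948, 0.32474, 0.01031, 0.02062, 0.22165, 0.03093, 0.00515, 0.07216, 0.04639 (working shown to 5 dp, full precision carried).
Each pᵢ ln pᵢ term: 0.10309×(-2.27213)=-0.23424, 0.01546×(-4.16925)=-0.06447, 0.14948×(-1.90056)=-0.28410, 0.32474×(-1.12472)=-0.36525, 0.01031×(-4.57471)=-0.04716, 0.02062×(-3.88156)=-0.08003, 0.22165×(-1.50666)=-0.33395, 0.03093×(-3.47610)=-0.10751, 0.00515×(-5.26786)=-0.02715, 0.07216×(-2.62880)=-0.18971, 0.04639×(-3.07063)=-0.14245.
Sum = -1.87603, so H' = 1.876.

1.876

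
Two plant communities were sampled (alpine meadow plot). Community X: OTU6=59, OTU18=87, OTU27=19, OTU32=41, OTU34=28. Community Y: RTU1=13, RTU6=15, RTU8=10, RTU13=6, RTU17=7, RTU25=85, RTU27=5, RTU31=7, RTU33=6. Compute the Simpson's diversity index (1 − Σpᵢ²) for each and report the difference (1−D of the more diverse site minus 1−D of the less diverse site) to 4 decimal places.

Community X: N=234, proportions 0.252137, 0.371795, 0.081197, 0.175214, 0.119658, giving 1−D = 0.746585 (working shown to 6 dp, full precision carried).
Community Y: N=154, proportions 0.084416, 0.097403, 0.064935, 0.038961, 0.045455, 0.551948, 0.032468, 0.045455, 0.038961, giving 1−D = 0.666301.
Difference = |0.746585 − 0.666301| = 0.080284, i.e. 0.0803 to 4 decimal places.

0.0803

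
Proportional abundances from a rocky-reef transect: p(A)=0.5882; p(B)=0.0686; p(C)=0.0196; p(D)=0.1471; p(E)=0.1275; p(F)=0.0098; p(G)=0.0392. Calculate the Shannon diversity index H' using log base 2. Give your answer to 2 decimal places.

1.86

Each pᵢ log₂ pᵢ term (working shown to 4 dp, full precision carried): 0.5882×(-0.7656)=-0.4503, 0.0686×(-3.8656)=-0.2652, 0.0196×(-5.6730)=-0.1112, 0.1471×(-2.7651)=-0.4068, 0.1275×(-2.9714)=-0.3789, 0.0098×(-6.6730)=-0.0654, 0.0392×(-4.6730)=-0.1832.
Sum = -1.8609, so H' = 1.86.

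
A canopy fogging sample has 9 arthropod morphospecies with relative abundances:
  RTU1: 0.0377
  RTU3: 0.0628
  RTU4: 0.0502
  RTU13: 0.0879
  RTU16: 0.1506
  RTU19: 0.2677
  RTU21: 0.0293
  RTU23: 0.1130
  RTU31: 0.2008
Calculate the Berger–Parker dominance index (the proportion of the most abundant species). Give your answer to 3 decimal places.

The largest proportion is 0.2677, i.e. d = 0.268 to 3 decimal places.

0.268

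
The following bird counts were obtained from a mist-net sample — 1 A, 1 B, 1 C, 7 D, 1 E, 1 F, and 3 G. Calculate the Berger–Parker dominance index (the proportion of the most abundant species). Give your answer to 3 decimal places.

Total N = 1+1+1+7+1+1+3 = 15, so the proportions are 0.06667, 0.06667, 0.06667, 0.46667, 0.06667, 0.06667, 0.2 (working shown to 5 dp, full precision carried).
The largest proportion is 0.46667, i.e. d = 0.467 to 3 decimal places.

0.467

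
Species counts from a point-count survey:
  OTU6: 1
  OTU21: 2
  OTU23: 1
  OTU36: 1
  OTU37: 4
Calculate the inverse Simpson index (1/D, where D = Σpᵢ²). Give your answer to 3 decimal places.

Total N = 1+2+1+1+4 = 9, so the proportions are 0.1111111, 0.2222222, 0.1111111, 0.1111111, 0.4444444 (working shown to 7 dp, full precision carried).
D = 0.1111111² + 0.2222222² + 0.1111111² + 0.1111111² + 0.4444444² = 0.0123457 + 0.0493827 + 0.0123457 + 0.0123457 + 0.1975309 = 0.2839506.
So 1/D = 3.52174, i.e. 3.522 to 3 decimal places.

3.522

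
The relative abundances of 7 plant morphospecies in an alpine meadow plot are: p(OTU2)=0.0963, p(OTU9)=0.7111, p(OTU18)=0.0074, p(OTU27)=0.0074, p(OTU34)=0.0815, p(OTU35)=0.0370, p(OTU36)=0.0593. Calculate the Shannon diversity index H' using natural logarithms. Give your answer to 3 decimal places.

Each pᵢ ln pᵢ term (working shown to 5 dp, full precision carried): 0.0963×(-2.34029)=-0.22537, 0.7111×(-0.34094)=-0.24244, 0.0074×(-4.90628)=-0.03631, 0.0074×(-4.90628)=-0.03631, 0.0815×(-2.50715)=-0.20433, 0.037×(-3.29684)=-0.12198, 0.0593×(-2.82515)=-0.16753.
Sum = -1.03427, so H' = 1.034.

1.034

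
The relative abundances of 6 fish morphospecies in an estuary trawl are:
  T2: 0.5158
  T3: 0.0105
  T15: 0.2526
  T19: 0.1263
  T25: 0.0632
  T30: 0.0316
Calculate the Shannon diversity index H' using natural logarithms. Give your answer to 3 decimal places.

1.282

Each pᵢ ln pᵢ term (working shown to 5 dp, full precision carried): 0.5158×(-0.66204)=-0.34148, 0.0105×(-4.55638)=-0.04784, 0.2526×(-1.37595)=-0.34756, 0.1263×(-2.06910)=-0.26133, 0.0632×(-2.76145)=-0.17452, 0.0316×(-3.45460)=-0.10917.
Sum = -1.28190, so H' = 1.282.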